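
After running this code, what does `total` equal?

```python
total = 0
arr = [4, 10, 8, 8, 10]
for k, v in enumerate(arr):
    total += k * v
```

Let's trace through this code step by step.

Initialize: total = 0
Initialize: arr = [4, 10, 8, 8, 10]
Entering loop: for k, v in enumerate(arr):

After execution: total = 90
90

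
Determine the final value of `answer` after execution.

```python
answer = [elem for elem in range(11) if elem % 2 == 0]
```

Let's trace through this code step by step.

Initialize: answer = [elem for elem in range(11) if elem % 2 == 0]

After execution: answer = [0, 2, 4, 6, 8, 10]
[0, 2, 4, 6, 8, 10]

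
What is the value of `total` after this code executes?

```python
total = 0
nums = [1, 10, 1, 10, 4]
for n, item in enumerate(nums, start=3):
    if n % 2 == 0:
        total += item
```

Let's trace through this code step by step.

Initialize: total = 0
Initialize: nums = [1, 10, 1, 10, 4]
Entering loop: for n, item in enumerate(nums, start=3):

After execution: total = 20
20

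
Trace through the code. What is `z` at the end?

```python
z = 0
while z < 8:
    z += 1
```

Let's trace through this code step by step.

Initialize: z = 0
Entering loop: while z < 8:

After execution: z = 8
8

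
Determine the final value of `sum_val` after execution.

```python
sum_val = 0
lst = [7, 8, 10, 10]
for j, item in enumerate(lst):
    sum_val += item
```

Let's trace through this code step by step.

Initialize: sum_val = 0
Initialize: lst = [7, 8, 10, 10]
Entering loop: for j, item in enumerate(lst):

After execution: sum_val = 35
35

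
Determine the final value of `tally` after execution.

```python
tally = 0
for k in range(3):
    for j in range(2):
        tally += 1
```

Let's trace through this code step by step.

Initialize: tally = 0
Entering loop: for k in range(3):

After execution: tally = 6
6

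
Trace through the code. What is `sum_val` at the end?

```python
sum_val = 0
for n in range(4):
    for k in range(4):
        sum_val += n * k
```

Let's trace through this code step by step.

Initialize: sum_val = 0
Entering loop: for n in range(4):

After execution: sum_val = 36
36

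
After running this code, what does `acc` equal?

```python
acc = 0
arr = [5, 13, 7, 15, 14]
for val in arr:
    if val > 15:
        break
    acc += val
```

Let's trace through this code step by step.

Initialize: acc = 0
Initialize: arr = [5, 13, 7, 15, 14]
Entering loop: for val in arr:

After execution: acc = 54
54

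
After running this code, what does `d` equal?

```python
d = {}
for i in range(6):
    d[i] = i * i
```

Let's trace through this code step by step.

Initialize: d = {}
Entering loop: for i in range(6):

After execution: d = {0: 0, 1: 1, 2: 4, 3: 9, 4: 16, 5: 25}
{0: 0, 1: 1, 2: 4, 3: 9, 4: 16, 5: 25}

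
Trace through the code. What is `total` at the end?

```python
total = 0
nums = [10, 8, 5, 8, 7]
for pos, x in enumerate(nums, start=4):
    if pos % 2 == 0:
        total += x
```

Let's trace through this code step by step.

Initialize: total = 0
Initialize: nums = [10, 8, 5, 8, 7]
Entering loop: for pos, x in enumerate(nums, start=4):

After execution: total = 22
22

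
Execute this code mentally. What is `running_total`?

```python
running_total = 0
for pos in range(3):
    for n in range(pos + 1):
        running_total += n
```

Let's trace through this code step by step.

Initialize: running_total = 0
Entering loop: for pos in range(3):

After execution: running_total = 4
4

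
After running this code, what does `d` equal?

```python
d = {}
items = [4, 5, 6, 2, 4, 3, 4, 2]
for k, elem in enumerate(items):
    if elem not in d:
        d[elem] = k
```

Let's trace through this code step by step.

Initialize: d = {}
Initialize: items = [4, 5, 6, 2, 4, 3, 4, 2]
Entering loop: for k, elem in enumerate(items):

After execution: d = {4: 0, 5: 1, 6: 2, 2: 3, 3: 5}
{4: 0, 5: 1, 6: 2, 2: 3, 3: 5}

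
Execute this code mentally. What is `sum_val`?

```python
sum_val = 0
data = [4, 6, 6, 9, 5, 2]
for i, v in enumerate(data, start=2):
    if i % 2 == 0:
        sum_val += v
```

Let's trace through this code step by step.

Initialize: sum_val = 0
Initialize: data = [4, 6, 6, 9, 5, 2]
Entering loop: for i, v in enumerate(data, start=2):

After execution: sum_val = 15
15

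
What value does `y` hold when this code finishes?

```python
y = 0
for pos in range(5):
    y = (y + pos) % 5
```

Let's trace through this code step by step.

Initialize: y = 0
Entering loop: for pos in range(5):

After execution: y = 0
0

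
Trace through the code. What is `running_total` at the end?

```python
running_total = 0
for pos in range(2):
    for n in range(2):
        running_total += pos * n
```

Let's trace through this code step by step.

Initialize: running_total = 0
Entering loop: for pos in range(2):

After execution: running_total = 1
1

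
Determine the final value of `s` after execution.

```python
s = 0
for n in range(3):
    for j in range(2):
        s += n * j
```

Let's trace through this code step by step.

Initialize: s = 0
Entering loop: for n in range(3):

After execution: s = 3
3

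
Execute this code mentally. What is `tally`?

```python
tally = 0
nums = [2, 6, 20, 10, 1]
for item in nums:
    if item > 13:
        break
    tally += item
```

Let's trace through this code step by step.

Initialize: tally = 0
Initialize: nums = [2, 6, 20, 10, 1]
Entering loop: for item in nums:

After execution: tally = 8
8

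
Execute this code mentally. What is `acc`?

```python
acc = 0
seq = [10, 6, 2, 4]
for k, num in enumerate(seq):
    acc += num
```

Let's trace through this code step by step.

Initialize: acc = 0
Initialize: seq = [10, 6, 2, 4]
Entering loop: for k, num in enumerate(seq):

After execution: acc = 22
22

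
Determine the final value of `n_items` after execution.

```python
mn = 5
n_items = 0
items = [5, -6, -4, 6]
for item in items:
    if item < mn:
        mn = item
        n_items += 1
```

Let's trace through this code step by step.

Initialize: mn = 5
Initialize: n_items = 0
Initialize: items = [5, -6, -4, 6]
Entering loop: for item in items:

After execution: n_items = 1
1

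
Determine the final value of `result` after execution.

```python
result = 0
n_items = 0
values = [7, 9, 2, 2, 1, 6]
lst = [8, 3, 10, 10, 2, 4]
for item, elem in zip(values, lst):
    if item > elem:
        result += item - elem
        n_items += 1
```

Let's trace through this code step by step.

Initialize: result = 0
Initialize: n_items = 0
Initialize: values = [7, 9, 2, 2, 1, 6]
Initialize: lst = [8, 3, 10, 10, 2, 4]
Entering loop: for item, elem in zip(values, lst):

After execution: result = 8
8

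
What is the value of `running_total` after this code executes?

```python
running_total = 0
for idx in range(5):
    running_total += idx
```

Let's trace through this code step by step.

Initialize: running_total = 0
Entering loop: for idx in range(5):

After execution: running_total = 10
10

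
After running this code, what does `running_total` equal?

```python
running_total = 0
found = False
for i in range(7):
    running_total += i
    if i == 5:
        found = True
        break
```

Let's trace through this code step by step.

Initialize: running_total = 0
Initialize: found = False
Entering loop: for i in range(7):

After execution: running_total = 15
15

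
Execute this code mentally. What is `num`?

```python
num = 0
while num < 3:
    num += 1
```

Let's trace through this code step by step.

Initialize: num = 0
Entering loop: while num < 3:

After execution: num = 3
3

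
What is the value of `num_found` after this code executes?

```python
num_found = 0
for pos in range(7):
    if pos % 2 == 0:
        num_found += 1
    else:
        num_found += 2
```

Let's trace through this code step by step.

Initialize: num_found = 0
Entering loop: for pos in range(7):

After execution: num_found = 10
10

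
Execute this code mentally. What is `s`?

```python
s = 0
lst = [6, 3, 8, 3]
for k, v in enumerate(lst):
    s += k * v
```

Let's trace through this code step by step.

Initialize: s = 0
Initialize: lst = [6, 3, 8, 3]
Entering loop: for k, v in enumerate(lst):

After execution: s = 28
28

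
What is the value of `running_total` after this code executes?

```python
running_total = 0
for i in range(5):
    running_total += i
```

Let's trace through this code step by step.

Initialize: running_total = 0
Entering loop: for i in range(5):

After execution: running_total = 10
10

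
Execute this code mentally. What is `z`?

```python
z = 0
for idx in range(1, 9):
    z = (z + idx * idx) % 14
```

Let's trace through this code step by step.

Initialize: z = 0
Entering loop: for idx in range(1, 9):

After execution: z = 8
8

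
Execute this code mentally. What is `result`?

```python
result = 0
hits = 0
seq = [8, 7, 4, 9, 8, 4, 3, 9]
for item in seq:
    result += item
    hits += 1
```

Let's trace through this code step by step.

Initialize: result = 0
Initialize: hits = 0
Initialize: seq = [8, 7, 4, 9, 8, 4, 3, 9]
Entering loop: for item in seq:

After execution: result = 52
52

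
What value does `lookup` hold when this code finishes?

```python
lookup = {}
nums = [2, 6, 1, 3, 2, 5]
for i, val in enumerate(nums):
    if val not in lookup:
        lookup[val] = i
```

Let's trace through this code step by step.

Initialize: lookup = {}
Initialize: nums = [2, 6, 1, 3, 2, 5]
Entering loop: for i, val in enumerate(nums):

After execution: lookup = {2: 0, 6: 1, 1: 2, 3: 3, 5: 5}
{2: 0, 6: 1, 1: 2, 3: 3, 5: 5}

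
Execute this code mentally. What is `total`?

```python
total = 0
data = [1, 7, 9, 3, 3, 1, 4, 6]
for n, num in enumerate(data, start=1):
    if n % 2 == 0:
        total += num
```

Let's trace through this code step by step.

Initialize: total = 0
Initialize: data = [1, 7, 9, 3, 3, 1, 4, 6]
Entering loop: for n, num in enumerate(data, start=1):

After execution: total = 17
17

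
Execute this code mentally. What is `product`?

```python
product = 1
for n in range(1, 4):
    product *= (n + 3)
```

Let's trace through this code step by step.

Initialize: product = 1
Entering loop: for n in range(1, 4):

After execution: product = 120
120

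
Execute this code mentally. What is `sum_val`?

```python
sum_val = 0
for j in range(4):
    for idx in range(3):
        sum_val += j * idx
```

Let's trace through this code step by step.

Initialize: sum_val = 0
Entering loop: for j in range(4):

After execution: sum_val = 18
18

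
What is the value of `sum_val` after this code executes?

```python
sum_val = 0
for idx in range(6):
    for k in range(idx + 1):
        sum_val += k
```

Let's trace through this code step by step.

Initialize: sum_val = 0
Entering loop: for idx in range(6):

After execution: sum_val = 35
35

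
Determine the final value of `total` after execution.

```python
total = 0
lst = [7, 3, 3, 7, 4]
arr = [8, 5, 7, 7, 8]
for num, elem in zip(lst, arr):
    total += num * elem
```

Let's trace through this code step by step.

Initialize: total = 0
Initialize: lst = [7, 3, 3, 7, 4]
Initialize: arr = [8, 5, 7, 7, 8]
Entering loop: for num, elem in zip(lst, arr):

After execution: total = 173
173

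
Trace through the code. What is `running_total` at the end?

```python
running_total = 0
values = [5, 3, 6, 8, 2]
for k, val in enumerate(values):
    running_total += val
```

Let's trace through this code step by step.

Initialize: running_total = 0
Initialize: values = [5, 3, 6, 8, 2]
Entering loop: for k, val in enumerate(values):

After execution: running_total = 24
24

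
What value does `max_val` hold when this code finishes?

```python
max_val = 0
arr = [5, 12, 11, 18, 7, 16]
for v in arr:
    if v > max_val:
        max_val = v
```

Let's trace through this code step by step.

Initialize: max_val = 0
Initialize: arr = [5, 12, 11, 18, 7, 16]
Entering loop: for v in arr:

After execution: max_val = 18
18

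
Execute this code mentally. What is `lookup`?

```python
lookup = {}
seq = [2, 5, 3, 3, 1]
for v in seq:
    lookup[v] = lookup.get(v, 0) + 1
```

Let's trace through this code step by step.

Initialize: lookup = {}
Initialize: seq = [2, 5, 3, 3, 1]
Entering loop: for v in seq:

After execution: lookup = {2: 1, 5: 1, 3: 2, 1: 1}
{2: 1, 5: 1, 3: 2, 1: 1}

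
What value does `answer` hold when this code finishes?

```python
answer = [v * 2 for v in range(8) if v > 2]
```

Let's trace through this code step by step.

Initialize: answer = [v * 2 for v in range(8) if v > 2]

After execution: answer = [6, 8, 10, 12, 14]
[6, 8, 10, 12, 14]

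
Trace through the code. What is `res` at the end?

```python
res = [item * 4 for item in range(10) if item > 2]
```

Let's trace through this code step by step.

Initialize: res = [item * 4 for item in range(10) if item > 2]

After execution: res = [12, 16, 20, 24, 28, 32, 36]
[12, 16, 20, 24, 28, 32, 36]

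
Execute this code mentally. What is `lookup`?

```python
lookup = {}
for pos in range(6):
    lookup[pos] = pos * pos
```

Let's trace through this code step by step.

Initialize: lookup = {}
Entering loop: for pos in range(6):

After execution: lookup = {0: 0, 1: 1, 2: 4, 3: 9, 4: 16, 5: 25}
{0: 0, 1: 1, 2: 4, 3: 9, 4: 16, 5: 25}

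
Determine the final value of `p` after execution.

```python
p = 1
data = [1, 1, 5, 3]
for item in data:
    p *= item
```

Let's trace through this code step by step.

Initialize: p = 1
Initialize: data = [1, 1, 5, 3]
Entering loop: for item in data:

After execution: p = 15
15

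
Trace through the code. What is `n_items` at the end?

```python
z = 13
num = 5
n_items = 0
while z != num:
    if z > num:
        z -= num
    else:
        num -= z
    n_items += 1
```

Let's trace through this code step by step.

Initialize: z = 13
Initialize: num = 5
Initialize: n_items = 0
Entering loop: while z != num:

After execution: n_items = 5
5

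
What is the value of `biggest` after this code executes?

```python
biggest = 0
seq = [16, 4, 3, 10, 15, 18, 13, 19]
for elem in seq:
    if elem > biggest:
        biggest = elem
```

Let's trace through this code step by step.

Initialize: biggest = 0
Initialize: seq = [16, 4, 3, 10, 15, 18, 13, 19]
Entering loop: for elem in seq:

After execution: biggest = 19
19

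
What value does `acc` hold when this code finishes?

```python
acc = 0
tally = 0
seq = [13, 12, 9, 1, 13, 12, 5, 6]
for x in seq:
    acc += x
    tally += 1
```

Let's trace through this code step by step.

Initialize: acc = 0
Initialize: tally = 0
Initialize: seq = [13, 12, 9, 1, 13, 12, 5, 6]
Entering loop: for x in seq:

After execution: acc = 71
71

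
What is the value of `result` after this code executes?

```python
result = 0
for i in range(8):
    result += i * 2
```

Let's trace through this code step by step.

Initialize: result = 0
Entering loop: for i in range(8):

After execution: result = 56
56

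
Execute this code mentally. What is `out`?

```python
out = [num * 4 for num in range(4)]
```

Let's trace through this code step by step.

Initialize: out = [num * 4 for num in range(4)]

After execution: out = [0, 4, 8, 12]
[0, 4, 8, 12]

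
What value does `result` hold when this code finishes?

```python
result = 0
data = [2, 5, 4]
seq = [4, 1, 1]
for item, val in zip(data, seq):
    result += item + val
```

Let's trace through this code step by step.

Initialize: result = 0
Initialize: data = [2, 5, 4]
Initialize: seq = [4, 1, 1]
Entering loop: for item, val in zip(data, seq):

After execution: result = 17
17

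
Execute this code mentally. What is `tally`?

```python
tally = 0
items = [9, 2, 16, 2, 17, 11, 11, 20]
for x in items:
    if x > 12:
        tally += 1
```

Let's trace through this code step by step.

Initialize: tally = 0
Initialize: items = [9, 2, 16, 2, 17, 11, 11, 20]
Entering loop: for x in items:

After execution: tally = 3
3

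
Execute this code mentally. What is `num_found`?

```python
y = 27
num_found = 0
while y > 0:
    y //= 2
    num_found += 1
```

Let's trace through this code step by step.

Initialize: y = 27
Initialize: num_found = 0
Entering loop: while y > 0:

After execution: num_found = 5
5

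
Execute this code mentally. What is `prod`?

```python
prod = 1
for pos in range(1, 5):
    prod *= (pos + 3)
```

Let's trace through this code step by step.

Initialize: prod = 1
Entering loop: for pos in range(1, 5):

After execution: prod = 840
840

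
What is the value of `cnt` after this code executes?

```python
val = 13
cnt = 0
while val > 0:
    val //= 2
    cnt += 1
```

Let's trace through this code step by step.

Initialize: val = 13
Initialize: cnt = 0
Entering loop: while val > 0:

After execution: cnt = 4
4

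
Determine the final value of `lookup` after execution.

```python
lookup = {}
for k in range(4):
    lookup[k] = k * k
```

Let's trace through this code step by step.

Initialize: lookup = {}
Entering loop: for k in range(4):

After execution: lookup = {0: 0, 1: 1, 2: 4, 3: 9}
{0: 0, 1: 1, 2: 4, 3: 9}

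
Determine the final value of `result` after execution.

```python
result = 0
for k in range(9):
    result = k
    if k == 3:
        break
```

Let's trace through this code step by step.

Initialize: result = 0
Entering loop: for k in range(9):

After execution: result = 3
3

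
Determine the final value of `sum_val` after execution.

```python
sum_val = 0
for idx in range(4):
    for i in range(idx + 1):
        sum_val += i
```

Let's trace through this code step by step.

Initialize: sum_val = 0
Entering loop: for idx in range(4):

After execution: sum_val = 10
10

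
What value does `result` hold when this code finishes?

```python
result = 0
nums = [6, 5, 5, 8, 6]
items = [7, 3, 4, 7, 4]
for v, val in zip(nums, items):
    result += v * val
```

Let's trace through this code step by step.

Initialize: result = 0
Initialize: nums = [6, 5, 5, 8, 6]
Initialize: items = [7, 3, 4, 7, 4]
Entering loop: for v, val in zip(nums, items):

After execution: result = 157
157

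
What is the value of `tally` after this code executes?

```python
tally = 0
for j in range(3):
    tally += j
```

Let's trace through this code step by step.

Initialize: tally = 0
Entering loop: for j in range(3):

After execution: tally = 3
3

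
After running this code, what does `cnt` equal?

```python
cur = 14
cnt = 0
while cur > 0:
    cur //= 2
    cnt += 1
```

Let's trace through this code step by step.

Initialize: cur = 14
Initialize: cnt = 0
Entering loop: while cur > 0:

After execution: cnt = 4
4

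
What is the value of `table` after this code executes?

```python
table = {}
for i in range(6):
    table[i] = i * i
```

Let's trace through this code step by step.

Initialize: table = {}
Entering loop: for i in range(6):

After execution: table = {0: 0, 1: 1, 2: 4, 3: 9, 4: 16, 5: 25}
{0: 0, 1: 1, 2: 4, 3: 9, 4: 16, 5: 25}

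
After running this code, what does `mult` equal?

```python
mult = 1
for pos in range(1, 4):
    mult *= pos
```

Let's trace through this code step by step.

Initialize: mult = 1
Entering loop: for pos in range(1, 4):

After execution: mult = 6
6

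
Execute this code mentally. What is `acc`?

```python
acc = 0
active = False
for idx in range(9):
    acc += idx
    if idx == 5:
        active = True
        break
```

Let's trace through this code step by step.

Initialize: acc = 0
Initialize: active = False
Entering loop: for idx in range(9):

After execution: acc = 15
15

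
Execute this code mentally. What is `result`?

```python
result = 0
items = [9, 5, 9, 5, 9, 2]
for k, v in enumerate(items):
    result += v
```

Let's trace through this code step by step.

Initialize: result = 0
Initialize: items = [9, 5, 9, 5, 9, 2]
Entering loop: for k, v in enumerate(items):

After execution: result = 39
39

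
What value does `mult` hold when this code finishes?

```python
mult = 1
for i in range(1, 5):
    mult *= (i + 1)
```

Let's trace through this code step by step.

Initialize: mult = 1
Entering loop: for i in range(1, 5):

After execution: mult = 120
120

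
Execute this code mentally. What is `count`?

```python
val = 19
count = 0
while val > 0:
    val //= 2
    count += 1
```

Let's trace through this code step by step.

Initialize: val = 19
Initialize: count = 0
Entering loop: while val > 0:

After execution: count = 5
5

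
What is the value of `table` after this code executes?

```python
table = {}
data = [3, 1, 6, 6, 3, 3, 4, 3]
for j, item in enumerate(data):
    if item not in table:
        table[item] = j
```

Let's trace through this code step by step.

Initialize: table = {}
Initialize: data = [3, 1, 6, 6, 3, 3, 4, 3]
Entering loop: for j, item in enumerate(data):

After execution: table = {3: 0, 1: 1, 6: 2, 4: 6}
{3: 0, 1: 1, 6: 2, 4: 6}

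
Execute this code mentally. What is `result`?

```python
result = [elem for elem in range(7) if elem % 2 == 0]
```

Let's trace through this code step by step.

Initialize: result = [elem for elem in range(7) if elem % 2 == 0]

After execution: result = [0, 2, 4, 6]
[0, 2, 4, 6]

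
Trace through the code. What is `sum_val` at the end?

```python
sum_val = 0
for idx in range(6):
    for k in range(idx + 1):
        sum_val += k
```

Let's trace through this code step by step.

Initialize: sum_val = 0
Entering loop: for idx in range(6):

After execution: sum_val = 35
35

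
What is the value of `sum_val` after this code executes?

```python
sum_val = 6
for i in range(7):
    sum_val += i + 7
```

Let's trace through this code step by step.

Initialize: sum_val = 6
Entering loop: for i in range(7):

After execution: sum_val = 76
76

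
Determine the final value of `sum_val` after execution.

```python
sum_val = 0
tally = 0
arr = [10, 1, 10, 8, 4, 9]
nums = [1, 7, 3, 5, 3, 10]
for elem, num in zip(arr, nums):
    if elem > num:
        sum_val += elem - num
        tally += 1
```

Let's trace through this code step by step.

Initialize: sum_val = 0
Initialize: tally = 0
Initialize: arr = [10, 1, 10, 8, 4, 9]
Initialize: nums = [1, 7, 3, 5, 3, 10]
Entering loop: for elem, num in zip(arr, nums):

After execution: sum_val = 20
20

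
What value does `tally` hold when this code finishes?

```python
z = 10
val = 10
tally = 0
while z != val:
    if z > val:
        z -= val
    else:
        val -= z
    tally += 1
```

Let's trace through this code step by step.

Initialize: z = 10
Initialize: val = 10
Initialize: tally = 0
Entering loop: while z != val:

After execution: tally = 0
0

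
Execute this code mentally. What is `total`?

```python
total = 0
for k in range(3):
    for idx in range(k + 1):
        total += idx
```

Let's trace through this code step by step.

Initialize: total = 0
Entering loop: for k in range(3):

After execution: total = 4
4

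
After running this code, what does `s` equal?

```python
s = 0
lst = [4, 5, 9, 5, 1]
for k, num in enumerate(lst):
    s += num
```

Let's trace through this code step by step.

Initialize: s = 0
Initialize: lst = [4, 5, 9, 5, 1]
Entering loop: for k, num in enumerate(lst):

After execution: s = 24
24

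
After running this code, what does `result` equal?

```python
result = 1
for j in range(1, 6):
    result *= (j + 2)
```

Let's trace through this code step by step.

Initialize: result = 1
Entering loop: for j in range(1, 6):

After execution: result = 2520
2520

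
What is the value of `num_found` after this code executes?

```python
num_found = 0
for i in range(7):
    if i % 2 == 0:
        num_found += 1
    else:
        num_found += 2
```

Let's trace through this code step by step.

Initialize: num_found = 0
Entering loop: for i in range(7):

After execution: num_found = 10
10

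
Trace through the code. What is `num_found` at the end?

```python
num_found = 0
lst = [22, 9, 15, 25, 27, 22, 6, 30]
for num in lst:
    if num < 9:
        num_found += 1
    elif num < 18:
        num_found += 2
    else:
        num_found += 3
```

Let's trace through this code step by step.

Initialize: num_found = 0
Initialize: lst = [22, 9, 15, 25, 27, 22, 6, 30]
Entering loop: for num in lst:

After execution: num_found = 20
20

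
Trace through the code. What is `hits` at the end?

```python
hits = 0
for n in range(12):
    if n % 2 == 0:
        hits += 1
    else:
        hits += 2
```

Let's trace through this code step by step.

Initialize: hits = 0
Entering loop: for n in range(12):

After execution: hits = 18
18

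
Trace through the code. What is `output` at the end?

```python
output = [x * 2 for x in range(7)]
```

Let's trace through this code step by step.

Initialize: output = [x * 2 for x in range(7)]

After execution: output = [0, 2, 4, 6, 8, 10, 12]
[0, 2, 4, 6, 8, 10, 12]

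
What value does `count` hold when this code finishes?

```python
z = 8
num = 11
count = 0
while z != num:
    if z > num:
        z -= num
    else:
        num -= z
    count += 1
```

Let's trace through this code step by step.

Initialize: z = 8
Initialize: num = 11
Initialize: count = 0
Entering loop: while z != num:

After execution: count = 5
5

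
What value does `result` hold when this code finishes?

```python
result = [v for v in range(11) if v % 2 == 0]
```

Let's trace through this code step by step.

Initialize: result = [v for v in range(11) if v % 2 == 0]

After execution: result = [0, 2, 4, 6, 8, 10]
[0, 2, 4, 6, 8, 10]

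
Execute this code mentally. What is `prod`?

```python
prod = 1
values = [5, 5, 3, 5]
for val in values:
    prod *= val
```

Let's trace through this code step by step.

Initialize: prod = 1
Initialize: values = [5, 5, 3, 5]
Entering loop: for val in values:

After execution: prod = 375
375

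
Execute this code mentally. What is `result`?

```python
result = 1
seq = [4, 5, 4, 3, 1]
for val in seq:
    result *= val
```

Let's trace through this code step by step.

Initialize: result = 1
Initialize: seq = [4, 5, 4, 3, 1]
Entering loop: for val in seq:

After execution: result = 240
240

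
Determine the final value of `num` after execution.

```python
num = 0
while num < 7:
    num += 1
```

Let's trace through this code step by step.

Initialize: num = 0
Entering loop: while num < 7:

After execution: num = 7
7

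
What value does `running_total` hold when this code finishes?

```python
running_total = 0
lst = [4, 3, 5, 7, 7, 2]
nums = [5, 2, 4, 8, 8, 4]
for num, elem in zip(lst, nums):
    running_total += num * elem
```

Let's trace through this code step by step.

Initialize: running_total = 0
Initialize: lst = [4, 3, 5, 7, 7, 2]
Initialize: nums = [5, 2, 4, 8, 8, 4]
Entering loop: for num, elem in zip(lst, nums):

After execution: running_total = 166
166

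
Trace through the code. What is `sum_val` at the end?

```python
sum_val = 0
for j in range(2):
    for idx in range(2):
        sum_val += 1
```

Let's trace through this code step by step.

Initialize: sum_val = 0
Entering loop: for j in range(2):

After execution: sum_val = 4
4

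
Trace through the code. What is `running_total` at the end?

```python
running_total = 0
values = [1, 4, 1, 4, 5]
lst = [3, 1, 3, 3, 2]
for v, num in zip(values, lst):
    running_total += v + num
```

Let's trace through this code step by step.

Initialize: running_total = 0
Initialize: values = [1, 4, 1, 4, 5]
Initialize: lst = [3, 1, 3, 3, 2]
Entering loop: for v, num in zip(values, lst):

After execution: running_total = 27
27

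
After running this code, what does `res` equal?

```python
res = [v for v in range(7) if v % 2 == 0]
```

Let's trace through this code step by step.

Initialize: res = [v for v in range(7) if v % 2 == 0]

After execution: res = [0, 2, 4, 6]
[0, 2, 4, 6]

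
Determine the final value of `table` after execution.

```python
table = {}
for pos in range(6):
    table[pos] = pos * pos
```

Let's trace through this code step by step.

Initialize: table = {}
Entering loop: for pos in range(6):

After execution: table = {0: 0, 1: 1, 2: 4, 3: 9, 4: 16, 5: 25}
{0: 0, 1: 1, 2: 4, 3: 9, 4: 16, 5: 25}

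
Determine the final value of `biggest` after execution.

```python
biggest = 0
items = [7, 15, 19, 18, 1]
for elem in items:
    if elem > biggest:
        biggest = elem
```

Let's trace through this code step by step.

Initialize: biggest = 0
Initialize: items = [7, 15, 19, 18, 1]
Entering loop: for elem in items:

After execution: biggest = 19
19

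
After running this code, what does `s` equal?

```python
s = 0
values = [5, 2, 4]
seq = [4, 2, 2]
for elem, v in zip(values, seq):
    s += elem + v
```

Let's trace through this code step by step.

Initialize: s = 0
Initialize: values = [5, 2, 4]
Initialize: seq = [4, 2, 2]
Entering loop: for elem, v in zip(values, seq):

After execution: s = 19
19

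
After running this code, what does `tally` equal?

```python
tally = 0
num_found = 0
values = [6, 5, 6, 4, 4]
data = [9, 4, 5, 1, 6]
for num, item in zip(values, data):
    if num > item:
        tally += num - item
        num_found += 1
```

Let's trace through this code step by step.

Initialize: tally = 0
Initialize: num_found = 0
Initialize: values = [6, 5, 6, 4, 4]
Initialize: data = [9, 4, 5, 1, 6]
Entering loop: for num, item in zip(values, data):

After execution: tally = 5
5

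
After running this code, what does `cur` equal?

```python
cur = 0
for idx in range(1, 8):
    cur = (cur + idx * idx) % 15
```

Let's trace through this code step by step.

Initialize: cur = 0
Entering loop: for idx in range(1, 8):

After execution: cur = 5
5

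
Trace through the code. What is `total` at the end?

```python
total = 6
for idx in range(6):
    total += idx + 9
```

Let's trace through this code step by step.

Initialize: total = 6
Entering loop: for idx in range(6):

After execution: total = 75
75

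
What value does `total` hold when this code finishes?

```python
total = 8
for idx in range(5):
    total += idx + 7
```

Let's trace through this code step by step.

Initialize: total = 8
Entering loop: for idx in range(5):

After execution: total = 53
53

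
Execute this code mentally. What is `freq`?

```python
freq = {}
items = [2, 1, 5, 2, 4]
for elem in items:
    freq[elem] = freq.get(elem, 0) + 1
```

Let's trace through this code step by step.

Initialize: freq = {}
Initialize: items = [2, 1, 5, 2, 4]
Entering loop: for elem in items:

After execution: freq = {2: 2, 1: 1, 5: 1, 4: 1}
{2: 2, 1: 1, 5: 1, 4: 1}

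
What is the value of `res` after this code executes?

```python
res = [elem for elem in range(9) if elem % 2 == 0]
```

Let's trace through this code step by step.

Initialize: res = [elem for elem in range(9) if elem % 2 == 0]

After execution: res = [0, 2, 4, 6, 8]
[0, 2, 4, 6, 8]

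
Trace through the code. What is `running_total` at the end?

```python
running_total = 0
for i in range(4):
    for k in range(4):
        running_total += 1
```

Let's trace through this code step by step.

Initialize: running_total = 0
Entering loop: for i in range(4):

After execution: running_total = 16
16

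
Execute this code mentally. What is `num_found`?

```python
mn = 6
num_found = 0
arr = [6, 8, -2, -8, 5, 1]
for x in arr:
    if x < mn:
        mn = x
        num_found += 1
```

Let's trace through this code step by step.

Initialize: mn = 6
Initialize: num_found = 0
Initialize: arr = [6, 8, -2, -8, 5, 1]
Entering loop: for x in arr:

After execution: num_found = 2
2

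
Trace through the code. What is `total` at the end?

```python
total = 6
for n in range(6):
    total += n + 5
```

Let's trace through this code step by step.

Initialize: total = 6
Entering loop: for n in range(6):

After execution: total = 51
51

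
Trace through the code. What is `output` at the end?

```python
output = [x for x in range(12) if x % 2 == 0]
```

Let's trace through this code step by step.

Initialize: output = [x for x in range(12) if x % 2 == 0]

After execution: output = [0, 2, 4, 6, 8, 10]
[0, 2, 4, 6, 8, 10]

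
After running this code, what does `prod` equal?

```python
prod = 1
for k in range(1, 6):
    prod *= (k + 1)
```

Let's trace through this code step by step.

Initialize: prod = 1
Entering loop: for k in range(1, 6):

After execution: prod = 720
720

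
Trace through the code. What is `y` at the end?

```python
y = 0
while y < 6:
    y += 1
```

Let's trace through this code step by step.

Initialize: y = 0
Entering loop: while y < 6:

After execution: y = 6
6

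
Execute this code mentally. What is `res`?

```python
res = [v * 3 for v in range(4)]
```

Let's trace through this code step by step.

Initialize: res = [v * 3 for v in range(4)]

After execution: res = [0, 3, 6, 9]
[0, 3, 6, 9]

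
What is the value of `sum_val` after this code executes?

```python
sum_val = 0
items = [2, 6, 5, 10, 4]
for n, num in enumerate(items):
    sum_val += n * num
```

Let's trace through this code step by step.

Initialize: sum_val = 0
Initialize: items = [2, 6, 5, 10, 4]
Entering loop: for n, num in enumerate(items):

After execution: sum_val = 62
62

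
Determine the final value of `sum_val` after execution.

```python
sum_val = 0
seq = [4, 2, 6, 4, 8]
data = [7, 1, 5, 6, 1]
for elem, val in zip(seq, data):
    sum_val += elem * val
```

Let's trace through this code step by step.

Initialize: sum_val = 0
Initialize: seq = [4, 2, 6, 4, 8]
Initialize: data = [7, 1, 5, 6, 1]
Entering loop: for elem, val in zip(seq, data):

After execution: sum_val = 92
92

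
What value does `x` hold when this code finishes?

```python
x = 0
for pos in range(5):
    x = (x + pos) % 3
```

Let's trace through this code step by step.

Initialize: x = 0
Entering loop: for pos in range(5):

After execution: x = 1
1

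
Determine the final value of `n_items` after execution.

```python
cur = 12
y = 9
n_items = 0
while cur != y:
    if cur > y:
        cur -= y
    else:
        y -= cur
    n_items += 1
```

Let's trace through this code step by step.

Initialize: cur = 12
Initialize: y = 9
Initialize: n_items = 0
Entering loop: while cur != y:

After execution: n_items = 3
3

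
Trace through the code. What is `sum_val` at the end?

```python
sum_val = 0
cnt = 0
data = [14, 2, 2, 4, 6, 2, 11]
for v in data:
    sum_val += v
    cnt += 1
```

Let's trace through this code step by step.

Initialize: sum_val = 0
Initialize: cnt = 0
Initialize: data = [14, 2, 2, 4, 6, 2, 11]
Entering loop: for v in data:

After execution: sum_val = 41
41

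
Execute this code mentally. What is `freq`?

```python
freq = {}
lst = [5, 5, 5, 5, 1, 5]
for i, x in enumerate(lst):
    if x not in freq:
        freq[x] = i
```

Let's trace through this code step by step.

Initialize: freq = {}
Initialize: lst = [5, 5, 5, 5, 1, 5]
Entering loop: for i, x in enumerate(lst):

After execution: freq = {5: 0, 1: 4}
{5: 0, 1: 4}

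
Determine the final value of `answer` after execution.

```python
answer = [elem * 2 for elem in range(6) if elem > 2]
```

Let's trace through this code step by step.

Initialize: answer = [elem * 2 for elem in range(6) if elem > 2]

After execution: answer = [6, 8, 10]
[6, 8, 10]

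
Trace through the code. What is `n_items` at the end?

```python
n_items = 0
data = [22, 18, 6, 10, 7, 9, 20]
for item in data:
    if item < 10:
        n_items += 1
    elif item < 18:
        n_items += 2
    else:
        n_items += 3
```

Let's trace through this code step by step.

Initialize: n_items = 0
Initialize: data = [22, 18, 6, 10, 7, 9, 20]
Entering loop: for item in data:

After execution: n_items = 14
14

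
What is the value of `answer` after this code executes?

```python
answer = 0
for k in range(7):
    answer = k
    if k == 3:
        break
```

Let's trace through this code step by step.

Initialize: answer = 0
Entering loop: for k in range(7):

After execution: answer = 3
3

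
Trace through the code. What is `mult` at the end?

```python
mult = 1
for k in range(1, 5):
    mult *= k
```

Let's trace through this code step by step.

Initialize: mult = 1
Entering loop: for k in range(1, 5):

After execution: mult = 24
24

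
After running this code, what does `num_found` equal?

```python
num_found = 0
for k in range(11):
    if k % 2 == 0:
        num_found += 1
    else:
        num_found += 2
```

Let's trace through this code step by step.

Initialize: num_found = 0
Entering loop: for k in range(11):

After execution: num_found = 16
16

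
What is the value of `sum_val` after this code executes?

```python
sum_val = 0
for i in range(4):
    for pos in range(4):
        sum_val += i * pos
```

Let's trace through this code step by step.

Initialize: sum_val = 0
Entering loop: for i in range(4):

After execution: sum_val = 36
36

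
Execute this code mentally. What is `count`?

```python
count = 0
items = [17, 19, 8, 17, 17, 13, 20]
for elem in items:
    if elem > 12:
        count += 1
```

Let's trace through this code step by step.

Initialize: count = 0
Initialize: items = [17, 19, 8, 17, 17, 13, 20]
Entering loop: for elem in items:

After execution: count = 6
6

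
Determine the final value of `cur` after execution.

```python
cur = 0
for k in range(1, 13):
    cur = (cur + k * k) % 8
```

Let's trace through this code step by step.

Initialize: cur = 0
Entering loop: for k in range(1, 13):

After execution: cur = 2
2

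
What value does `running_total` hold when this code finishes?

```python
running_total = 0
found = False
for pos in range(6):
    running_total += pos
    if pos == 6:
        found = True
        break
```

Let's trace through this code step by step.

Initialize: running_total = 0
Initialize: found = False
Entering loop: for pos in range(6):

After execution: running_total = 15
15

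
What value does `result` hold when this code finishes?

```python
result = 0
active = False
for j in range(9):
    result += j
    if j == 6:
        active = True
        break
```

Let's trace through this code step by step.

Initialize: result = 0
Initialize: active = False
Entering loop: for j in range(9):

After execution: result = 21
21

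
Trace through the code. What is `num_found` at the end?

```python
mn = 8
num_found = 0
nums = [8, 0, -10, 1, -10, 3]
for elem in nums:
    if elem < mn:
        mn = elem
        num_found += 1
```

Let's trace through this code step by step.

Initialize: mn = 8
Initialize: num_found = 0
Initialize: nums = [8, 0, -10, 1, -10, 3]
Entering loop: for elem in nums:

After execution: num_found = 2
2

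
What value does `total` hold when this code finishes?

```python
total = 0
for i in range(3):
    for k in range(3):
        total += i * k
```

Let's trace through this code step by step.

Initialize: total = 0
Entering loop: for i in range(3):

After execution: total = 9
9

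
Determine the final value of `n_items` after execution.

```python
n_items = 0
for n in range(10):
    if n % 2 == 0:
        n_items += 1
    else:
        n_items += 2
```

Let's trace through this code step by step.

Initialize: n_items = 0
Entering loop: for n in range(10):

After execution: n_items = 15
15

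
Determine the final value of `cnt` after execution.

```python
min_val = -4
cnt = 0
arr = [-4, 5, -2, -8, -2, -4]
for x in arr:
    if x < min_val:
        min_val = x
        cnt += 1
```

Let's trace through this code step by step.

Initialize: min_val = -4
Initialize: cnt = 0
Initialize: arr = [-4, 5, -2, -8, -2, -4]
Entering loop: for x in arr:

After execution: cnt = 1
1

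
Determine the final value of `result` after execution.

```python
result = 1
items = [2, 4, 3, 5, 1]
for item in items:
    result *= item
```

Let's trace through this code step by step.

Initialize: result = 1
Initialize: items = [2, 4, 3, 5, 1]
Entering loop: for item in items:

After execution: result = 120
120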